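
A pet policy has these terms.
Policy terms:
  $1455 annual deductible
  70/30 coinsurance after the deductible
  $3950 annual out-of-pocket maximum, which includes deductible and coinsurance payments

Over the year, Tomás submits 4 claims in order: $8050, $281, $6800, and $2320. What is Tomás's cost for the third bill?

Bill 1, $8050: deductible takes $1455, $6595 remains; coinsurance $6595 × 30% = $1978.50. Owner owes $3433.50 (running OOP $3433.50).
Bill 2, $281: deductible met; 30% of $281 = $84.30. Cost to owner: $84.30. OOP to date $3517.80.
Bill 3, $6800: deductible already satisfied, so owner's share is 30% × $6800 = $2040. That would push OOP to $5557.80, over the $3950 cap, so owner pays $3950 − $3517.80 = $432.20.

$432.20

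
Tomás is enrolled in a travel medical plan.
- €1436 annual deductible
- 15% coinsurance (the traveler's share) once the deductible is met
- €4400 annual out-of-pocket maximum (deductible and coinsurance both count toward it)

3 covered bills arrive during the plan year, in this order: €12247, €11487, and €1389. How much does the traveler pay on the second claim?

€1342.35

Claim 1 — €12247: deductible takes €1436, €10811 remains; 15% of €10811 = €1621.65. Traveler owes €3057.65 (running OOP €3057.65).
Claim 2 — €11487: deductible met; 15% of €11487 = €1723.05. OOP would hit €4780.70 > €4400, so the cap limits the traveler to €4400 − €3057.65 = €1342.35.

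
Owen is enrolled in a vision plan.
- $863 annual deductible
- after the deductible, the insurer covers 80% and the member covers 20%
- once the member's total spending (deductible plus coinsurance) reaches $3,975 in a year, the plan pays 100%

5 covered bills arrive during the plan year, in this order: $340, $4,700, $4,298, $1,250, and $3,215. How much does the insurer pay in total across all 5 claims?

$10,352

Bill 1, $340: all of it applies to the deductible. Cost to member: $340. OOP to date $340. Insurer: $340 − $340 = $0.
Bill 2, $4,700: $523 to deductible, leaving $4,177; member's 20% is $835.40. Member pays $1,358.40; OOP now $1,698.40. Insurer: $4,700 − $1,358.40 = $3,341.60.
Bill 3, $4,298: deductible met; 20% of $4,298 = $859.60. Member owes $859.60 (running OOP $2,558). Plan pays $4,298 − $859.60 = $3,438.40.
Bill 4, $1,250: deductible met; 20% of $1,250 = $250. Member pays $250; OOP now $2,808. Plan pays $1,250 − $250 = $1,000.
Bill 5, $3,215: 20% coinsurance on $3,215 = $643. Cost to member: $643. OOP to date $3,451. Insurer: $3,215 − $643 = $2,572.
Insurer total = bills − member's total = $13,803 − $3,451 = $10,352.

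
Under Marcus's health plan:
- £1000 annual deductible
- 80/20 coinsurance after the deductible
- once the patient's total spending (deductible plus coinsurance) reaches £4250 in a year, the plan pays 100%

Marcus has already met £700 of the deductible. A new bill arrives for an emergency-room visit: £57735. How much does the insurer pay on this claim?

Remaining deductible: £1000 − £700 = £300.
That leaves £57735 − £300 = £57435 for coinsurance.
Patient's 20% share of £57435 is £11487.
So the patient owes £300 + £11487 = £11787 before any cap.
Adding £11787 to the £700 already spent would give £12487, which exceeds the £4250 cap; the patient pays just £4250 − £700 = £3550.
The insurer covers the remainder: £57735 − £3550 = £54185.

£54185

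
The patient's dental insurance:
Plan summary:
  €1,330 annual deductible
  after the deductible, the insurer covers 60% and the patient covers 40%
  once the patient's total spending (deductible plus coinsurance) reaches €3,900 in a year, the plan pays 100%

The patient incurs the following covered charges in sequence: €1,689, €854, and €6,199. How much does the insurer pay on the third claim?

#1 (€1,689): deductible takes €1,330, €359 remains; patient's 40% is €143.60. Patient owes €1,473.60 (running OOP €1,473.60). Insurer: €1,689 − €1,473.60 = €215.40.
#2 (€854): deductible met; 40% of €854 = €341.60. Patient owes €341.60 (running OOP €1,815.20). Plan pays €854 − €341.60 = €512.40.
#3 (€6,199): deductible already satisfied, so patient's share is 40% × €6,199 = €2,479.60. OOP would hit €4,294.80 > €3,900, so the cap limits the patient to €3,900 − €1,815.20 = €2,084.80. Plan pays €6,199 − €2,084.80 = €4,114.20.

€4,114.20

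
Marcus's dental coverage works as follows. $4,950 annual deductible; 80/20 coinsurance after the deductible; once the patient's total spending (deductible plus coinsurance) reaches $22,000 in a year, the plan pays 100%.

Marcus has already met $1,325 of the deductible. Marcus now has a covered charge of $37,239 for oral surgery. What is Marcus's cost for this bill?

Deductible still to meet: $4,950 − $1,325 = $3,625.
The remaining $33,614 (= $37,239 − $3,625) moves to coinsurance.
Coinsurance: $33,614 × 20% = $6,722.80.
That puts the patient's cost at $3,625 + $6,722.80 = $10,347.80 before any cap.
Total out-of-pocket so far would be $1,325 + $10,347.80 = $11,672.80, below the $22,000 cap — no reduction.

$10,347.80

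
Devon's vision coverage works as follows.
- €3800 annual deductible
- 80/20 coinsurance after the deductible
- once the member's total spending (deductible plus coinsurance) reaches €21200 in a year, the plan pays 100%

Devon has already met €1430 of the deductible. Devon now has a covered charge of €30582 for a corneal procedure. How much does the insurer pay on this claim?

€22569.60

Deductible still to meet: €3800 − €1430 = €2370.
That leaves €30582 − €2370 = €28212 for coinsurance.
20% of €28212 = €5642.40 falls to the member.
Member responsibility before any cap: €2370 + €5642.40 = €8012.40.
Year-to-date out-of-pocket becomes €1430 + €8012.40 = €9442.40, still under the €21200 maximum, so no cap applies.
The plan picks up €30582 − €8012.40 = €22569.60.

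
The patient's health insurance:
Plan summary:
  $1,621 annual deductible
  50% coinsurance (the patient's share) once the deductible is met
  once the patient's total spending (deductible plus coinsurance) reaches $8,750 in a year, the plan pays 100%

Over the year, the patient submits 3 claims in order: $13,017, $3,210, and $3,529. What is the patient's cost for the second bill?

$1,431

Claim 1 ($13,017): deductible takes $1,621, $11,396 remains; 50% of $11,396 = $5,698. Cost to patient: $7,319. OOP to date $7,319.
Claim 2 ($3,210): deductible already satisfied, so patient's share is 50% × $3,210 = $1,605. That would push OOP to $8,924, over the $8,750 cap, so patient pays $8,750 − $7,319 = $1,431.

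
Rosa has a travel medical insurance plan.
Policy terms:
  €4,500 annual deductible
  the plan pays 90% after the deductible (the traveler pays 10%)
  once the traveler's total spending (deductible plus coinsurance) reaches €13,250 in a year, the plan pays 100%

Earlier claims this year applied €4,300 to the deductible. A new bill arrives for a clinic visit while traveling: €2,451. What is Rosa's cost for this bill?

Deductible still to meet: €4,500 − €4,300 = €200.
That leaves €2,451 − €200 = €2,251 for coinsurance.
10% of €2,251 = €225.10 falls to the traveler.
So the traveler owes €200 + €225.10 = €425.10 before any cap.
Cumulative spending €4,300 + €425.10 = €4,725.10 stays under the €13,250 maximum.

€425.10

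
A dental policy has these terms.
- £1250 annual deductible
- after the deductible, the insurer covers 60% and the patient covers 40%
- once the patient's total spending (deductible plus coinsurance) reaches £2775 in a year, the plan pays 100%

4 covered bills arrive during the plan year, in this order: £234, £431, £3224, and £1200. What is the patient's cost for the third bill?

Claim 1 (£234): all of it applies to the deductible. Cost to patient: £234. OOP to date £234.
Claim 2 (£431): all of it applies to the deductible. Patient owes £431 (running OOP £665).
Claim 3 (£3224): deductible takes £585, £2639 remains; coinsurance £2639 × 40% = £1055.60. Cost to patient: £1640.60. OOP to date £2305.60.

£1640.60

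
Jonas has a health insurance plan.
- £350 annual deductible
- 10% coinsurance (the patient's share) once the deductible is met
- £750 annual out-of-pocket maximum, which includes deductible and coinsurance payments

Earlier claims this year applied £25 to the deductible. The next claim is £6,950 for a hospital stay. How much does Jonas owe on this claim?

Remaining deductible: £350 − £25 = £325.
The remaining £6,625 (= £6,950 − £325) moves to coinsurance.
Coinsurance: £6,625 × 10% = £662.50.
So the patient owes £325 + £662.50 = £987.50 before any cap.
Year-to-date out-of-pocket would reach £25 + £987.50 = £1,012.50, above the £750 maximum, so the patient pays only £750 − £25 = £725.

£725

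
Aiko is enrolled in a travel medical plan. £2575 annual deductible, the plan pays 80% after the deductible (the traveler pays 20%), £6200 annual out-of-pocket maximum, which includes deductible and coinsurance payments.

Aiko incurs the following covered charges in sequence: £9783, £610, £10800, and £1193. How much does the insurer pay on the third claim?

£8738.60

Bill 1, £9783: £2575 finishes the deductible; £7208 goes to coinsurance; coinsurance £7208 × 20% = £1441.60. Cost to traveler: £4016.60. OOP to date £4016.60. Insurer: £9783 − £4016.60 = £5766.40.
Bill 2, £610: deductible already satisfied, so traveler's share is 20% × £610 = £122. Traveler pays £122; OOP now £4138.60. Plan pays £610 − £122 = £488.
Bill 3, £10800: deductible met; 20% of £10800 = £2160. OOP would hit £6298.60 > £6200, so the cap limits the traveler to £6200 − £4138.60 = £2061.40. Plan pays £10800 − £2061.40 = £8738.60.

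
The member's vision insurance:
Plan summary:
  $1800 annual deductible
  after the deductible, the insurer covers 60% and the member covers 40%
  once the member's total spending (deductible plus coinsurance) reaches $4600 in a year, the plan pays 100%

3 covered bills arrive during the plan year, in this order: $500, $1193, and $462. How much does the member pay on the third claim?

Bill 1, $500: all of it applies to the deductible. Cost to member: $500. OOP to date $500.
Bill 2, $1193: fully absorbed by the deductible. Member owes $1193 (running OOP $1693).
Bill 3, $462: deductible takes $107, $355 remains; 40% of $355 = $142. Member owes $249 (running OOP $1942).

$249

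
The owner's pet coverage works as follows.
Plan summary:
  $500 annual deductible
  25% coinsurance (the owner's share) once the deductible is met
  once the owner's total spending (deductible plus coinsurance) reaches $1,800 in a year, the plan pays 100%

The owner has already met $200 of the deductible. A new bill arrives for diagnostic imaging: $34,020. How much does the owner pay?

$1,600

$200 of the $500 deductible is already met, leaving $300.
After the $300 deductible portion, $34,020 − $300 = $33,720 is subject to coinsurance.
25% of $33,720 = $8,430 falls to the owner.
So the owner owes $300 + $8,430 = $8,730 before any cap.
That would bring total out-of-pocket to $8,930, past the $1,800 cap. The owner is capped at $1,800 − $200 = $1,600 on this claim.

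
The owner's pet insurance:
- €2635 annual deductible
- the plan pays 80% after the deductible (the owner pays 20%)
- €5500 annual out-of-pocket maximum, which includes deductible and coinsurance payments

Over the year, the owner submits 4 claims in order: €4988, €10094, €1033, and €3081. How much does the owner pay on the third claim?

€206.60

#1 (€4988): €2635 to deductible, leaving €2353; coinsurance €2353 × 20% = €470.60. Owner owes €3105.60 (running OOP €3105.60).
#2 (€10094): deductible already satisfied, so owner's share is 20% × €10094 = €2018.80. Owner pays €2018.80; OOP now €5124.40.
#3 (€1033): deductible met; 20% of €1033 = €206.60. Cost to owner: €206.60. OOP to date €5331.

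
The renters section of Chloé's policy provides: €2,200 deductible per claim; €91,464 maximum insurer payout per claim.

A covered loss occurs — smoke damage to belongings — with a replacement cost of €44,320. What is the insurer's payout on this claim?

Less the €2,200 deductible: €44,320 − €2,200 = €42,120.
€42,120 ≤ €91,464, so the limit doesn't bind; insurer pays €42,120.

€42,120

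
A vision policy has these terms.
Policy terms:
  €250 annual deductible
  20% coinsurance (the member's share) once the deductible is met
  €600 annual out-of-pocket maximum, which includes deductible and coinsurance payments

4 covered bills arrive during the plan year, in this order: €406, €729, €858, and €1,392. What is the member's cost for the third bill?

€171.60

Claim 1 — €406: deductible takes €250, €156 remains; 20% of €156 = €31.20. Member pays €281.20; OOP now €281.20.
Claim 2 — €729: deductible already satisfied, so member's share is 20% × €729 = €145.80. Member owes €145.80 (running OOP €427).
Claim 3 — €858: deductible met; 20% of €858 = €171.60. Cost to member: €171.60. OOP to date €598.60.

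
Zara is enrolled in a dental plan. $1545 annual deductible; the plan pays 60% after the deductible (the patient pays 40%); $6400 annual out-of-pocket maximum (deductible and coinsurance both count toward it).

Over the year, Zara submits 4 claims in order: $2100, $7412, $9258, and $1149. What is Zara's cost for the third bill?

$1668.20

Bill 1, $2100: $1545 finishes the deductible; $555 goes to coinsurance; patient's 40% is $222. Patient pays $1767; OOP now $1767.
Bill 2, $7412: 40% coinsurance on $7412 = $2964.80. Patient owes $2964.80 (running OOP $4731.80).
Bill 3, $9258: deductible already satisfied, so patient's share is 40% × $9258 = $3703.20. OOP would hit $8435 > $6400, so the cap limits the patient to $6400 − $4731.80 = $1668.20.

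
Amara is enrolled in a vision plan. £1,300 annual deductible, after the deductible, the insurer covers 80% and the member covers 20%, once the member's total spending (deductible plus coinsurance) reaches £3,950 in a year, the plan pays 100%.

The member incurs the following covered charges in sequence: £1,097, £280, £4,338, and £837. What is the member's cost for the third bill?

#1 (£1,097): fully absorbed by the deductible. Member pays £1,097; OOP now £1,097.
#2 (£280): £203 finishes the deductible; £77 goes to coinsurance; coinsurance £77 × 20% = £15.40. Member owes £218.40 (running OOP £1,315.40).
#3 (£4,338): deductible met; 20% of £4,338 = £867.60. Member pays £867.60; OOP now £2,183.

£867.60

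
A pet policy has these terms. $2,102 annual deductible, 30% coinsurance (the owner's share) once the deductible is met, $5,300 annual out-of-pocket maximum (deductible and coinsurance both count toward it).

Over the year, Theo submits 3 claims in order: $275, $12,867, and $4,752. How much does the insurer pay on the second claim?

$7,842

Claim 1 — $275: all of it applies to the deductible. Owner pays $275; OOP now $275. Insurer: $275 − $275 = $0.
Claim 2 — $12,867: deductible takes $1,827, $11,040 remains; coinsurance $11,040 × 30% = $3,312. Claim cost before the cap: $1,827 + $3,312 = $5,139. That would push OOP to $5,414, over the $5,300 cap, so owner pays $5,300 − $275 = $5,025. Insurer: $12,867 − $5,025 = $7,842.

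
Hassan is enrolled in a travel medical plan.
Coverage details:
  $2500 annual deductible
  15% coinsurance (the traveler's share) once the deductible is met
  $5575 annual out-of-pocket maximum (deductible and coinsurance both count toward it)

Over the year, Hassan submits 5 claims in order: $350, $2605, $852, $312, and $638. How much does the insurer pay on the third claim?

Claim 1 ($350): entire amount goes to the deductible. Traveler owes $350 (running OOP $350). Insurer: $350 − $350 = $0.
Claim 2 ($2605): $2150 to deductible, leaving $455; 15% of $455 = $68.25. Traveler pays $2218.25; OOP now $2568.25. Plan pays $2605 − $2218.25 = $386.75.
Claim 3 ($852): deductible met; 15% of $852 = $127.80. Traveler pays $127.80; OOP now $2696.05. Insurer: $852 − $127.80 = $724.20.

$724.20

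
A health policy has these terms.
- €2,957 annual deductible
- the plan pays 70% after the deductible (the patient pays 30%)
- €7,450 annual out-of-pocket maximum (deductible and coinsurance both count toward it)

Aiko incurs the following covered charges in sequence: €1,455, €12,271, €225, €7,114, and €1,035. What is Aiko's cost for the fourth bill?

#1 (€1,455): fully absorbed by the deductible. Cost to patient: €1,455. OOP to date €1,455.
#2 (€12,271): €1,502 finishes the deductible; €10,769 goes to coinsurance; coinsurance €10,769 × 30% = €3,230.70. Patient owes €4,732.70 (running OOP €6,187.70).
#3 (€225): deductible met; 30% of €225 = €67.50. Patient pays €67.50; OOP now €6,255.20.
#4 (€7,114): deductible already satisfied, so patient's share is 30% × €7,114 = €2,134.20. OOP would hit €8,389.40 > €7,450, so the cap limits the patient to €7,450 − €6,255.20 = €1,194.80.

€1,194.80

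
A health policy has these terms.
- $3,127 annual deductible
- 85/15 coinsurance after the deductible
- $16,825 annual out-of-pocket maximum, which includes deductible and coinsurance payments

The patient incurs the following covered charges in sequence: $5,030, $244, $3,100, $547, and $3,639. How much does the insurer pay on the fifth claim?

Bill 1, $5,030: deductible takes $3,127, $1,903 remains; coinsurance $1,903 × 15% = $285.45. Patient owes $3,412.45 (running OOP $3,412.45). Plan pays $5,030 − $3,412.45 = $1,617.55.
Bill 2, $244: deductible met; 15% of $244 = $36.60. Patient pays $36.60; OOP now $3,449.05. Insurer: $244 − $36.60 = $207.40.
Bill 3, $3,100: deductible already satisfied, so patient's share is 15% × $3,100 = $465. Patient pays $465; OOP now $3,914.05. Insurer: $3,100 − $465 = $2,635.
Bill 4, $547: deductible met; 15% of $547 = $82.05. Patient owes $82.05 (running OOP $3,996.10). Insurer: $547 − $82.05 = $464.95.
Bill 5, $3,639: 15% coinsurance on $3,639 = $545.85. Patient pays $545.85; OOP now $4,541.95. Plan pays $3,639 − $545.85 = $3,093.15.

$3,093.15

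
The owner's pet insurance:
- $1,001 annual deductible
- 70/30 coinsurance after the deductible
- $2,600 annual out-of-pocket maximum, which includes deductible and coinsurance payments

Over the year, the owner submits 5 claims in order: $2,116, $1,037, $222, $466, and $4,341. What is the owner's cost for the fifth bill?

Bill 1, $2,116: $1,001 finishes the deductible; $1,115 goes to coinsurance; 30% of $1,115 = $334.50. Owner owes $1,335.50 (running OOP $1,335.50).
Bill 2, $1,037: 30% coinsurance on $1,037 = $311.10. Cost to owner: $311.10. OOP to date $1,646.60.
Bill 3, $222: deductible already satisfied, so owner's share is 30% × $222 = $66.60. Owner owes $66.60 (running OOP $1,713.20).
Bill 4, $466: 30% coinsurance on $466 = $139.80. Owner pays $139.80; OOP now $1,853.
Bill 5, $4,341: 30% coinsurance on $4,341 = $1,302.30. Adding that to $1,853 gives $3,155.30, past the $2,600 cap; owner pays only $2,600 − $1,853 = $747.

$747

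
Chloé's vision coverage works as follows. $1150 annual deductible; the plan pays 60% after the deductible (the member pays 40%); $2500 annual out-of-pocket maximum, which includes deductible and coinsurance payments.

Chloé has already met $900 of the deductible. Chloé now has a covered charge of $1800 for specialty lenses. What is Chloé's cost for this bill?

Remaining deductible: $1150 − $900 = $250.
The remaining $1550 (= $1800 − $250) moves to coinsurance.
Member's 40% share of $1550 is $620.
That puts the member's cost at $250 + $620 = $870 before any cap.
Year-to-date out-of-pocket becomes $900 + $870 = $1770, still under the $2500 maximum, so no cap applies.

$870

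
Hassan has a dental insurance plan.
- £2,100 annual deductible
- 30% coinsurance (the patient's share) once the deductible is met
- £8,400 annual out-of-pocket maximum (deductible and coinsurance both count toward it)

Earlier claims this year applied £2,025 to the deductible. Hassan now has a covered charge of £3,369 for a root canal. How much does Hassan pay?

£1,063.20

£2,025 of the £2,100 deductible is already met, leaving £75.
The remaining £3,294 (= £3,369 − £75) moves to coinsurance.
Patient's 30% share of £3,294 is £988.20.
So the patient owes £75 + £988.20 = £1,063.20 before any cap.
Cumulative spending £2,025 + £1,063.20 = £3,088.20 stays under the £8,400 maximum.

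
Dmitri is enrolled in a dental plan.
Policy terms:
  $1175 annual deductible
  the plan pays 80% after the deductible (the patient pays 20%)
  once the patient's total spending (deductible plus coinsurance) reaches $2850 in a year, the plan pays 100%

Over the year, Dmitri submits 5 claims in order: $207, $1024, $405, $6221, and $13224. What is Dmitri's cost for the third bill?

Bill 1, $207: fully absorbed by the deductible. Patient owes $207 (running OOP $207).
Bill 2, $1024: deductible takes $968, $56 remains; 20% of $56 = $11.20. Patient owes $979.20 (running OOP $1186.20).
Bill 3, $405: 20% coinsurance on $405 = $81. Patient pays $81; OOP now $1267.20.

$81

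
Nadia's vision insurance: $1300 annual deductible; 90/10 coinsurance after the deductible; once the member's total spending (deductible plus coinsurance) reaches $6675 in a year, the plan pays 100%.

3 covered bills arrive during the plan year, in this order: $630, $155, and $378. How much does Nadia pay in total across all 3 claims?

$1163

Bill 1, $630: all of it applies to the deductible. Member pays $630; OOP now $630.
Bill 2, $155: fully absorbed by the deductible. Member owes $155 (running OOP $785).
Bill 3, $378: all of it applies to the deductible. Member pays $378; OOP now $1163.
Summing the member's payments: $630 + $155 + $378 = $1163.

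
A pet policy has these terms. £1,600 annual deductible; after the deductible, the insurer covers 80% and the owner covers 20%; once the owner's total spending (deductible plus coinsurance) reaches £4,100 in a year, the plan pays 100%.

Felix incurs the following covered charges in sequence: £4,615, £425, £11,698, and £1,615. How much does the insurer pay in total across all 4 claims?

Bill 1, £4,615: £1,600 finishes the deductible; £3,015 goes to coinsurance; owner's 20% is £603. Owner owes £2,203 (running OOP £2,203). Insurer: £4,615 − £2,203 = £2,412.
Bill 2, £425: deductible already satisfied, so owner's share is 20% × £425 = £85. Cost to owner: £85. OOP to date £2,288. Insurer: £425 − £85 = £340.
Bill 3, £11,698: deductible met; 20% of £11,698 = £2,339.60. OOP would hit £4,627.60 > £4,100, so the cap limits the owner to £4,100 − £2,288 = £1,812. Plan pays £11,698 − £1,812 = £9,886.
Bill 4, £1,615: deductible already satisfied, so owner's share is 20% × £1,615 = £323. OOP would hit £4,423 > £4,100, so the cap limits the owner to £4,100 − £4,100 = £0. Plan pays £1,615 − £0 = £1,615.
Insurer total = bills − owner's total = £18,353 − £4,100 = £14,253.

£14,253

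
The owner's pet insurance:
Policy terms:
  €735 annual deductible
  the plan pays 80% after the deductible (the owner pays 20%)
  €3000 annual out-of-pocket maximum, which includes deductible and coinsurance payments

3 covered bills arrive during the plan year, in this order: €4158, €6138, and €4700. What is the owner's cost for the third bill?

€352.80

Claim 1 (€4158): deductible takes €735, €3423 remains; owner's 20% is €684.60. Owner owes €1419.60 (running OOP €1419.60).
Claim 2 (€6138): deductible already satisfied, so owner's share is 20% × €6138 = €1227.60. Cost to owner: €1227.60. OOP to date €2647.20.
Claim 3 (€4700): 20% coinsurance on €4700 = €940. OOP would hit €3587.20 > €3000, so the cap limits the owner to €3000 − €2647.20 = €352.80.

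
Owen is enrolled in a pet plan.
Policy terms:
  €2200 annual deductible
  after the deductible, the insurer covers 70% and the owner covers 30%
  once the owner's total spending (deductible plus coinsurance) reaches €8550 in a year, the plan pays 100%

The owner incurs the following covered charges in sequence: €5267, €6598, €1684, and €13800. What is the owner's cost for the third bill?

#1 (€5267): €2200 finishes the deductible; €3067 goes to coinsurance; owner's 30% is €920.10. Owner pays €3120.10; OOP now €3120.10.
#2 (€6598): deductible already satisfied, so owner's share is 30% × €6598 = €1979.40. Owner pays €1979.40; OOP now €5099.50.
#3 (€1684): deductible met; 30% of €1684 = €505.20. Owner pays €505.20; OOP now €5604.70.

€505.20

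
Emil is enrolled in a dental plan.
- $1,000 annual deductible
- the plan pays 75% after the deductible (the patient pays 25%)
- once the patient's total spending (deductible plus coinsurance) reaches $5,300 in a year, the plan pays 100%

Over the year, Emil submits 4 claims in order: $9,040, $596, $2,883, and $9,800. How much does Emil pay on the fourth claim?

$1,420.25

Claim 1 ($9,040): $1,000 finishes the deductible; $8,040 goes to coinsurance; patient's 25% is $2,010. Cost to patient: $3,010. OOP to date $3,010.
Claim 2 ($596): 25% coinsurance on $596 = $149. Cost to patient: $149. OOP to date $3,159.
Claim 3 ($2,883): deductible already satisfied, so patient's share is 25% × $2,883 = $720.75. Cost to patient: $720.75. OOP to date $3,879.75.
Claim 4 ($9,800): deductible met; 25% of $9,800 = $2,450. That would push OOP to $6,329.75, over the $5,300 cap, so patient pays $5,300 − $3,879.75 = $1,420.25.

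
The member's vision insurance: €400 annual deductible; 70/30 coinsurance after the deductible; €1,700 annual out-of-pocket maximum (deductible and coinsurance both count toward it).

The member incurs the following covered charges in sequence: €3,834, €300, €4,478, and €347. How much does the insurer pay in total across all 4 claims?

€7,259

#1 (€3,834): deductible takes €400, €3,434 remains; coinsurance €3,434 × 30% = €1,030.20. Member pays €1,430.20; OOP now €1,430.20. Plan pays €3,834 − €1,430.20 = €2,403.80.
#2 (€300): deductible met; 30% of €300 = €90. Member pays €90; OOP now €1,520.20. Insurer: €300 − €90 = €210.
#3 (€4,478): deductible met; 30% of €4,478 = €1,343.40. OOP would hit €2,863.60 > €1,700, so the cap limits the member to €1,700 − €1,520.20 = €179.80. Insurer: €4,478 − €179.80 = €4,298.20.
#4 (€347): 30% coinsurance on €347 = €104.10. OOP would hit €1,804.10 > €1,700, so the cap limits the member to €1,700 − €1,700 = €0. Plan pays €347 − €0 = €347.
Insurer total: €2,403.80 + €210 + €4,298.20 + €347 = €7,259.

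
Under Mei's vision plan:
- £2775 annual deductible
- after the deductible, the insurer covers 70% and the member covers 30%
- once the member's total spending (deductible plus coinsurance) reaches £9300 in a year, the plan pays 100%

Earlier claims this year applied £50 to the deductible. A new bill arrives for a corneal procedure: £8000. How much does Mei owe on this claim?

Deductible still to meet: £2775 − £50 = £2725.
The remaining £5275 (= £8000 − £2725) moves to coinsurance.
Coinsurance: £5275 × 30% = £1582.50.
That puts the member's cost at £2725 + £1582.50 = £4307.50 before any cap.
Cumulative spending £50 + £4307.50 = £4357.50 stays under the £9300 maximum.

£4307.50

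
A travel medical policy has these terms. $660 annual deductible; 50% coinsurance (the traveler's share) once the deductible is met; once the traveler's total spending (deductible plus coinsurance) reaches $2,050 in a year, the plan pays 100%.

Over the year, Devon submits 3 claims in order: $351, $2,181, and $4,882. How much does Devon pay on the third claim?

Bill 1, $351: fully absorbed by the deductible. Traveler pays $351; OOP now $351.
Bill 2, $2,181: $309 finishes the deductible; $1,872 goes to coinsurance; traveler's 50% is $936. Traveler owes $1,245 (running OOP $1,596).
Bill 3, $4,882: 50% coinsurance on $4,882 = $2,441. OOP would hit $4,037 > $2,050, so the cap limits the traveler to $2,050 − $1,596 = $454.

$454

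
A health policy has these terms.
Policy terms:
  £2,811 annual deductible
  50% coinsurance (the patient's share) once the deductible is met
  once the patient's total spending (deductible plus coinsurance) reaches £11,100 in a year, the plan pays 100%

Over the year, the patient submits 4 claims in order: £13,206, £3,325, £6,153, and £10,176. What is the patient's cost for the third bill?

Bill 1, £13,206: £2,811 to deductible, leaving £10,395; coinsurance £10,395 × 50% = £5,197.50. Cost to patient: £8,008.50. OOP to date £8,008.50.
Bill 2, £3,325: deductible met; 50% of £3,325 = £1,662.50. Patient owes £1,662.50 (running OOP £9,671).
Bill 3, £6,153: deductible met; 50% of £6,153 = £3,076.50. That would push OOP to £12,747.50, over the £11,100 cap, so patient pays £11,100 − £9,671 = £1,429.

£1,429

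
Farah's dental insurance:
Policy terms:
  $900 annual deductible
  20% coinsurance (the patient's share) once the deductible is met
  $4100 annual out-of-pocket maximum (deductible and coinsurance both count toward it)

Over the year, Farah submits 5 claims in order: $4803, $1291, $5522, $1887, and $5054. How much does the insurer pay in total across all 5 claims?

#1 ($4803): $900 finishes the deductible; $3903 goes to coinsurance; patient's 20% is $780.60. Cost to patient: $1680.60. OOP to date $1680.60. Plan pays $4803 − $1680.60 = $3122.40.
#2 ($1291): deductible already satisfied, so patient's share is 20% × $1291 = $258.20. Patient pays $258.20; OOP now $1938.80. Insurer: $1291 − $258.20 = $1032.80.
#3 ($5522): deductible met; 20% of $5522 = $1104.40. Patient pays $1104.40; OOP now $3043.20. Insurer: $5522 − $1104.40 = $4417.60.
#4 ($1887): 20% coinsurance on $1887 = $377.40. Cost to patient: $377.40. OOP to date $3420.60. Insurer: $1887 − $377.40 = $1509.60.
#5 ($5054): deductible met; 20% of $5054 = $1010.80. That would push OOP to $4431.40, over the $4100 cap, so patient pays $4100 − $3420.60 = $679.40. Plan pays $5054 − $679.40 = $4374.60.
Insurer total = bills − patient's total = $18557 − $4100 = $14457.

$14457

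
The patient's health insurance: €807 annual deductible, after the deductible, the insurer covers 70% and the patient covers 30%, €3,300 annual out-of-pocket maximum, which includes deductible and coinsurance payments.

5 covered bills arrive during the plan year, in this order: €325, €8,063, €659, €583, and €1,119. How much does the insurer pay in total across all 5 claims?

#1 (€325): entire amount goes to the deductible. Patient pays €325; OOP now €325. Plan pays €325 − €325 = €0.
#2 (€8,063): €482 finishes the deductible; €7,581 goes to coinsurance; patient's 30% is €2,274.30. Cost to patient: €2,756.30. OOP to date €3,081.30. Insurer: €8,063 − €2,756.30 = €5,306.70.
#3 (€659): 30% coinsurance on €659 = €197.70. Patient pays €197.70; OOP now €3,279. Insurer: €659 − €197.70 = €461.30.
#4 (€583): deductible already satisfied, so patient's share is 30% × €583 = €174.90. OOP would hit €3,453.90 > €3,300, so the cap limits the patient to €3,300 − €3,279 = €21. Insurer: €583 − €21 = €562.
#5 (€1,119): deductible already satisfied, so patient's share is 30% × €1,119 = €335.70. OOP would hit €3,635.70 > €3,300, so the cap limits the patient to €3,300 − €3,300 = €0. Plan pays €1,119 − €0 = €1,119.
Insurer total: €0 + €5,306.70 + €461.30 + €562 + €1,119 = €7,449.

€7,449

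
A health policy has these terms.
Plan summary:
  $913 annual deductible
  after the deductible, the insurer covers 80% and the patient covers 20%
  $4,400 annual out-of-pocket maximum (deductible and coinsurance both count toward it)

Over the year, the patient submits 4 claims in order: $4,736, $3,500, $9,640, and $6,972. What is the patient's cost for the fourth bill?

#1 ($4,736): $913 to deductible, leaving $3,823; 20% of $3,823 = $764.60. Patient pays $1,677.60; OOP now $1,677.60.
#2 ($3,500): deductible already satisfied, so patient's share is 20% × $3,500 = $700. Patient owes $700 (running OOP $2,377.60).
#3 ($9,640): 20% coinsurance on $9,640 = $1,928. Patient pays $1,928; OOP now $4,305.60.
#4 ($6,972): deductible already satisfied, so patient's share is 20% × $6,972 = $1,394.40. OOP would hit $5,700 > $4,400, so the cap limits the patient to $4,400 − $4,305.60 = $94.40.

$94.40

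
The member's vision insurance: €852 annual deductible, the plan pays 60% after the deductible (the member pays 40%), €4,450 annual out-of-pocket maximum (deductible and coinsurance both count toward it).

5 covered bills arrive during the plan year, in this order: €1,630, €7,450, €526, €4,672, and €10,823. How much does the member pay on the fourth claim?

Bill 1, €1,630: deductible takes €852, €778 remains; member's 40% is €311.20. Cost to member: €1,163.20. OOP to date €1,163.20.
Bill 2, €7,450: deductible met; 40% of €7,450 = €2,980. Member pays €2,980; OOP now €4,143.20.
Bill 3, €526: 40% coinsurance on €526 = €210.40. Cost to member: €210.40. OOP to date €4,353.60.
Bill 4, €4,672: 40% coinsurance on €4,672 = €1,868.80. Adding that to €4,353.60 gives €6,222.40, past the €4,450 cap; member pays only €4,450 − €4,353.60 = €96.40.

€96.40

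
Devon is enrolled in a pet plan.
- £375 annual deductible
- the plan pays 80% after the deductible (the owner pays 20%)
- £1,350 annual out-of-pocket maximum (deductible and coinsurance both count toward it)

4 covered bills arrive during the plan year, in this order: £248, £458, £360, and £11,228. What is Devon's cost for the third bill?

£72

#1 (£248): entire amount goes to the deductible. Owner pays £248; OOP now £248.
#2 (£458): £127 finishes the deductible; £331 goes to coinsurance; owner's 20% is £66.20. Owner owes £193.20 (running OOP £441.20).
#3 (£360): deductible met; 20% of £360 = £72. Owner pays £72; OOP now £513.20.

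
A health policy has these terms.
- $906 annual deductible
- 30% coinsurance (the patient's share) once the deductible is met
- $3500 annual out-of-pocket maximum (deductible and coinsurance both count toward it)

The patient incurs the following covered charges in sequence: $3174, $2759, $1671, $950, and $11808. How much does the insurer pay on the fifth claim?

Bill 1, $3174: deductible takes $906, $2268 remains; patient's 30% is $680.40. Patient pays $1586.40; OOP now $1586.40. Insurer: $3174 − $1586.40 = $1587.60.
Bill 2, $2759: deductible met; 30% of $2759 = $827.70. Patient pays $827.70; OOP now $2414.10. Insurer: $2759 − $827.70 = $1931.30.
Bill 3, $1671: 30% coinsurance on $1671 = $501.30. Cost to patient: $501.30. OOP to date $2915.40. Insurer: $1671 − $501.30 = $1169.70.
Bill 4, $950: 30% coinsurance on $950 = $285. Patient pays $285; OOP now $3200.40. Plan pays $950 − $285 = $665.
Bill 5, $11808: deductible met; 30% of $11808 = $3542.40. That would push OOP to $6742.80, over the $3500 cap, so patient pays $3500 − $3200.40 = $299.60. Plan pays $11808 − $299.60 = $11508.40.

$11508.40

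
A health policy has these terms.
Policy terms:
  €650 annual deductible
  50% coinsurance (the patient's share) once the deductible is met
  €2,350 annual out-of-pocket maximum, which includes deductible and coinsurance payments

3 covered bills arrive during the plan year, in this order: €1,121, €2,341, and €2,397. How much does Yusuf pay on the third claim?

Claim 1 (€1,121): €650 to deductible, leaving €471; 50% of €471 = €235.50. Patient pays €885.50; OOP now €885.50.
Claim 2 (€2,341): deductible already satisfied, so patient's share is 50% × €2,341 = €1,170.50. Patient pays €1,170.50; OOP now €2,056.
Claim 3 (€2,397): deductible met; 50% of €2,397 = €1,198.50. That would push OOP to €3,254.50, over the €2,350 cap, so patient pays €2,350 − €2,056 = €294.

€294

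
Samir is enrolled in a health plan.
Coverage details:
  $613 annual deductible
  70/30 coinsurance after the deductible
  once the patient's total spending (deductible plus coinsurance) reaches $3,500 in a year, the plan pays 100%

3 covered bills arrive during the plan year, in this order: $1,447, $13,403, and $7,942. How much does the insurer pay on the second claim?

$10,766.20

Claim 1 ($1,447): $613 finishes the deductible; $834 goes to coinsurance; patient's 30% is $250.20. Cost to patient: $863.20. OOP to date $863.20. Insurer: $1,447 − $863.20 = $583.80.
Claim 2 ($13,403): deductible met; 30% of $13,403 = $4,020.90. OOP would hit $4,884.10 > $3,500, so the cap limits the patient to $3,500 − $863.20 = $2,636.80. Insurer: $13,403 − $2,636.80 = $10,766.20.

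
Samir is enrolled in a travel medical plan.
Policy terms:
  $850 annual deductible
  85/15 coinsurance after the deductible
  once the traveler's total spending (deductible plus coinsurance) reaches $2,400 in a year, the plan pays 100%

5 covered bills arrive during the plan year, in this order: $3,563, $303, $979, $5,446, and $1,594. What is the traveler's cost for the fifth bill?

$133.85

Claim 1 — $3,563: $850 finishes the deductible; $2,713 goes to coinsurance; traveler's 15% is $406.95. Traveler owes $1,256.95 (running OOP $1,256.95).
Claim 2 — $303: 15% coinsurance on $303 = $45.45. Cost to traveler: $45.45. OOP to date $1,302.40.
Claim 3 — $979: deductible already satisfied, so traveler's share is 15% × $979 = $146.85. Traveler pays $146.85; OOP now $1,449.25.
Claim 4 — $5,446: 15% coinsurance on $5,446 = $816.90. Cost to traveler: $816.90. OOP to date $2,266.15.
Claim 5 — $1,594: 15% coinsurance on $1,594 = $239.10. Adding that to $2,266.15 gives $2,505.25, past the $2,400 cap; traveler pays only $2,400 − $2,266.15 = $133.85.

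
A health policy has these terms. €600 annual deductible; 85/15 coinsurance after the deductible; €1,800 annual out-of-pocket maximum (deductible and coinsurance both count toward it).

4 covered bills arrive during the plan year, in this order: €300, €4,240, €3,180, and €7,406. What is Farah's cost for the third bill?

€477

Claim 1 — €300: all of it applies to the deductible. Patient pays €300; OOP now €300.
Claim 2 — €4,240: deductible takes €300, €3,940 remains; 15% of €3,940 = €591. Cost to patient: €891. OOP to date €1,191.
Claim 3 — €3,180: 15% coinsurance on €3,180 = €477. Patient pays €477; OOP now €1,668.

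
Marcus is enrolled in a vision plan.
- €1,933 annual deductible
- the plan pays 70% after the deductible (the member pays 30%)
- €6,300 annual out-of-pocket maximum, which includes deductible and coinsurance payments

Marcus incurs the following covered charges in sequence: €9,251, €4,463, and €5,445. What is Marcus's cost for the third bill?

€832.70

Claim 1 (€9,251): deductible takes €1,933, €7,318 remains; 30% of €7,318 = €2,195.40. Member owes €4,128.40 (running OOP €4,128.40).
Claim 2 (€4,463): deductible met; 30% of €4,463 = €1,338.90. Cost to member: €1,338.90. OOP to date €5,467.30.
Claim 3 (€5,445): deductible already satisfied, so member's share is 30% × €5,445 = €1,633.50. OOP would hit €7,100.80 > €6,300, so the cap limits the member to €6,300 − €5,467.30 = €832.70.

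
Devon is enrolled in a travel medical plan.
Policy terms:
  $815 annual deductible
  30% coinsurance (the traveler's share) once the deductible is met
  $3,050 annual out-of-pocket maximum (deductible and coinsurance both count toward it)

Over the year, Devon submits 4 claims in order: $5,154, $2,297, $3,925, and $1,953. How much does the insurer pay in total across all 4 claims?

Bill 1, $5,154: deductible takes $815, $4,339 remains; traveler's 30% is $1,301.70. Traveler owes $2,116.70 (running OOP $2,116.70). Insurer: $5,154 − $2,116.70 = $3,037.30.
Bill 2, $2,297: 30% coinsurance on $2,297 = $689.10. Traveler pays $689.10; OOP now $2,805.80. Plan pays $2,297 − $689.10 = $1,607.90.
Bill 3, $3,925: 30% coinsurance on $3,925 = $1,177.50. Adding that to $2,805.80 gives $3,983.30, past the $3,050 cap; traveler pays only $3,050 − $2,805.80 = $244.20. Insurer: $3,925 − $244.20 = $3,680.80.
Bill 4, $1,953: 30% coinsurance on $1,953 = $585.90. OOP would hit $3,635.90 > $3,050, so the cap limits the traveler to $3,050 − $3,050 = $0. Plan pays $1,953 − $0 = $1,953.
Insurer total: $3,037.30 + $1,607.90 + $3,680.80 + $1,953 = $10,279.

$10,279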